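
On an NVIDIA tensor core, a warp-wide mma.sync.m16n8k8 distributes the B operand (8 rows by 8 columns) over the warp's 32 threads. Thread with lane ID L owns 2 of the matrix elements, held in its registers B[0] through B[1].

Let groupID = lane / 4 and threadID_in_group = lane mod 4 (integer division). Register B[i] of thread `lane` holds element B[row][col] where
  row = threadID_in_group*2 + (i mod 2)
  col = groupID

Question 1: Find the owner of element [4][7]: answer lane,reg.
30,0

c=7⇒gr=7  r=4⇒th=2,odd=0
L=7*4+2=30  i=0=0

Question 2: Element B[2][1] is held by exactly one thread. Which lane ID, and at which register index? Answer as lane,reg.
5,0

c: 1->gid=1  r: 2->tid=1,i&1=0
L=1*4+1=5  i=0=0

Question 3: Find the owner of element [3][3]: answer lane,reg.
13,1

c=3⇒gr=3  r=3⇒th=1,odd=1
L=3*4+1=13  i=1=1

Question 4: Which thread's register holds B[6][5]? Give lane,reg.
23,0

c=5⇒gr=5  r=6⇒th=3,odd=0
L=5*4+3=23  i=0=0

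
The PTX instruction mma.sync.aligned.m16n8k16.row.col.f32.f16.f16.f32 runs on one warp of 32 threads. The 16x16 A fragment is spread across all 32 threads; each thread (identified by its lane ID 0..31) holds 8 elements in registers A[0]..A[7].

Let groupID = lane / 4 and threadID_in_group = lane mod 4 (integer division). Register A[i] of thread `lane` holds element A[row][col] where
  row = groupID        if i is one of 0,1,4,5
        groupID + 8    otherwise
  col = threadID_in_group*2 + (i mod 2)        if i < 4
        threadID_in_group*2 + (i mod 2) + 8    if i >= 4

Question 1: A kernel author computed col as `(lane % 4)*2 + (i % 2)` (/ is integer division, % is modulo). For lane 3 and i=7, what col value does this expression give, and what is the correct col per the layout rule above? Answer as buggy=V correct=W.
buggy=7 correct=15

`(lane % 4)*2 + (i % 2)`[3,7]⇒7
L=3⇒gr=3>>2=0, th=3&3=3
[7]⇒row 0+8=8  col 3·2+1+8=15
col: 7 vs 15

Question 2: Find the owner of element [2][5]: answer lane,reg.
10,1

r=2⇒gr=2,Rb=0  c=5⇒Cb=0,th=2,odd=1
L=2*4+2=10  i=0*4+0*2+1=1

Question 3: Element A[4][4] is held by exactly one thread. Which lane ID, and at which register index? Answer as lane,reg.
r: 4->gid=4,r8=0  c: 4->c8=0,tid=2,i&1=0
L=4*4+2=18  i=0*4+0*2+0=0

18,0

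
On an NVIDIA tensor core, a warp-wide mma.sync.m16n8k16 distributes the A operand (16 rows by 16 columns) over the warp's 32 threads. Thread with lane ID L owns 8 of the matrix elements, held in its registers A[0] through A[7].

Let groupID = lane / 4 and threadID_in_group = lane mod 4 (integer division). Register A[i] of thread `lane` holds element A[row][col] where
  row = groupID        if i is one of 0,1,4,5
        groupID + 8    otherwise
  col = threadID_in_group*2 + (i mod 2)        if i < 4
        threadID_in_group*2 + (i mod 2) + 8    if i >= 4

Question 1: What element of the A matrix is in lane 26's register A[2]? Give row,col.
lane 26: g=6 (26/4), t=2 (26%4)
i=2: r=6+8=14, c=2*2+0+0=4

14,4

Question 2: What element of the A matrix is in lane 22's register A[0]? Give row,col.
lane 22: g=5 (22/4), t=2 (22%4)
i=0: r=5+0=5, c=2*2+0+0=4

5,4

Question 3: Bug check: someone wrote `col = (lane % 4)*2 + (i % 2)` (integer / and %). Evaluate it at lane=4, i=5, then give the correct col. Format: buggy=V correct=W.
buggy=1 correct=9

`(lane % 4)*2 + (i % 2)`[4,5]⇒1
lane 4⇒4/4=1, 4 mod 4=0
i=5  r:1+0⇒1  c:2·0+1+8⇒9
col: 1 vs 9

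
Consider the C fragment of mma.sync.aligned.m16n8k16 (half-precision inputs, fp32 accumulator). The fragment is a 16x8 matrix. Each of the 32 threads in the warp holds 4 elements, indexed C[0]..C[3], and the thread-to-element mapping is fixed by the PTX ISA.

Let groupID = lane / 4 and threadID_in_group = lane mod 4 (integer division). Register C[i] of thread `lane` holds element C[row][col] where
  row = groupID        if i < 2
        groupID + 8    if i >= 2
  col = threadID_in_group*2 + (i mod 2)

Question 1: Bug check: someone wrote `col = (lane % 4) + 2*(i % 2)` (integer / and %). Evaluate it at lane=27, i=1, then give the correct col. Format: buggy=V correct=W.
buggy=5 correct=7

`(lane % 4) + 2*(i % 2)`[27,1]->5
lane 27->27/4=6, 27 mod 4=3
i=1  r:6+0->6  c:2·3+1->7
col: 5 vs 7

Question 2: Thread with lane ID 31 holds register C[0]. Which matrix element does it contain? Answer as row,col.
lane 31: g=7 (31/4), t=3 (31%4)
i=0: r=7+0=7, c=3*2+0=6

7,6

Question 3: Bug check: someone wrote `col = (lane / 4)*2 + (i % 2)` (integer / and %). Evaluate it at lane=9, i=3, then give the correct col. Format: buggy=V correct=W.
`(lane / 4)*2 + (i % 2)`[9,3]->5
L=9->g=9>>2=2, t=9&3=1
[3]->row 2+8=10  col 1·2+1=3
col: 5 vs 3

buggy=5 correct=3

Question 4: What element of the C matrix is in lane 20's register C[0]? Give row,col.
lane 20: grp=5 (20/4), tig=0 (20%4)
i=0: r=5+0=5, c=0*2+0=0

5,0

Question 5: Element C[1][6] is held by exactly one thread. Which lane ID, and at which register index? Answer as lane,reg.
r=1->g=1,rb=0  c=6->t=3,b0=0
L=1*4+3=7  i=0*2+0=0

7,0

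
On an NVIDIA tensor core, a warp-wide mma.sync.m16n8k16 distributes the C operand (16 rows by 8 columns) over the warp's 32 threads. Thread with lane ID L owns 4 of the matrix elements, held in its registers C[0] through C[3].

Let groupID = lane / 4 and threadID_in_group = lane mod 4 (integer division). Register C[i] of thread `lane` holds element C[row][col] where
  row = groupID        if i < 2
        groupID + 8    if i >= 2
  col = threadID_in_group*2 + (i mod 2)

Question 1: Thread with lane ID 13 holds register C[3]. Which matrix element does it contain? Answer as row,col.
11,3

L=13=>grp=13>>2=3, tig=13&3=1
[3]=>row 3+8=11  col 1·2+1=3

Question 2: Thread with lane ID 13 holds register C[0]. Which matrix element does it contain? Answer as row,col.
lane 13: G=3 (13/4), T=1 (13%4)
i=0: r=3+0=3, c=1*2+0=2

3,2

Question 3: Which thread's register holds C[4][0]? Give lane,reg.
r: 4->gid=4,r8=0  c: 0->tid=0,i&1=0
L=4*4+0=16  i=0*2+0=0

16,0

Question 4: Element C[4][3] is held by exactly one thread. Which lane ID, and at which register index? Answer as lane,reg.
r=4⇒gr=4,Rb=0  c=3⇒th=1,odd=1
L=4*4+1=17  i=0*2+1=1

17,1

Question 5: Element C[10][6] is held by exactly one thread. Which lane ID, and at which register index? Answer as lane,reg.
11,2

r=10⇒gr=2,Rb=1  c=6⇒th=3,odd=0
L=2*4+3=11  i=1*2+0=2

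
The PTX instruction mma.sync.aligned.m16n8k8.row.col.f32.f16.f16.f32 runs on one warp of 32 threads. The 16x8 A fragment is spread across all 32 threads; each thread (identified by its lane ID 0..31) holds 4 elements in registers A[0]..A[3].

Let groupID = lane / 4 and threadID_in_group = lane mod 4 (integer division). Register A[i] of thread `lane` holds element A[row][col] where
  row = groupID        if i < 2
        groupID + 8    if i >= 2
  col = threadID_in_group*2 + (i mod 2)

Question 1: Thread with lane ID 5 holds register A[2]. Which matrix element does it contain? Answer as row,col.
9,2

lane 5: grp=1 (5/4), tig=1 (5%4)
i=2: r=1+8=9, c=1*2+0=2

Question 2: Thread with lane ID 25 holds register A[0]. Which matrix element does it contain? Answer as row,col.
6,2

lane 25⇒25/4=6, 25 mod 4=1
i=0  r:6+0⇒6  c:2·1+0⇒2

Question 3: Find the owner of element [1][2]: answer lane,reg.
r=1⇒gr=1,Rb=0  c=2⇒th=1,odd=0
L=1*4+1=5  i=0*2+0=0

5,0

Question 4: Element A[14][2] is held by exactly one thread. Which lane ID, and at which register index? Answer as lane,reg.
25,2

r: 14->gid=6,r8=1  c: 2->tid=1,i&1=0
L=6*4+1=25  i=1*2+0=2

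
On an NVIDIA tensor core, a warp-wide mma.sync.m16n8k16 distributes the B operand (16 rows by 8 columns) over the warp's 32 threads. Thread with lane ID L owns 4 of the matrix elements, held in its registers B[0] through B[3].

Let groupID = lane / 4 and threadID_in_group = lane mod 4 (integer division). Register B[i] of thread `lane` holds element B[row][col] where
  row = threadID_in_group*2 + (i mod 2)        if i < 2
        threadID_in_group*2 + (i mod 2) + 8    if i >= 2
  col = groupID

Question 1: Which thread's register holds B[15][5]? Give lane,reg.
c: 5->gid=5  r: 15->r8=1,tid=3,i&1=1
L=5*4+3=23  i=1*2+1=3

23,3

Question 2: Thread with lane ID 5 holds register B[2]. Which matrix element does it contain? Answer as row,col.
L=5→G=5>>2=1, T=5&3=1
[2]→row 1·2+0+8=10  col G=1

10,1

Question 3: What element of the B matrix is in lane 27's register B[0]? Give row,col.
L=27->gid=27>>2=6, tid=27&3=3
[0]->row 3·2+0+0=6  col gid=6

6,6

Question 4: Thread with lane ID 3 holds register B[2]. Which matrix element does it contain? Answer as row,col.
14,0

3: grp=0,tig=3
[2] (3*2+0+8,0) = (14,0)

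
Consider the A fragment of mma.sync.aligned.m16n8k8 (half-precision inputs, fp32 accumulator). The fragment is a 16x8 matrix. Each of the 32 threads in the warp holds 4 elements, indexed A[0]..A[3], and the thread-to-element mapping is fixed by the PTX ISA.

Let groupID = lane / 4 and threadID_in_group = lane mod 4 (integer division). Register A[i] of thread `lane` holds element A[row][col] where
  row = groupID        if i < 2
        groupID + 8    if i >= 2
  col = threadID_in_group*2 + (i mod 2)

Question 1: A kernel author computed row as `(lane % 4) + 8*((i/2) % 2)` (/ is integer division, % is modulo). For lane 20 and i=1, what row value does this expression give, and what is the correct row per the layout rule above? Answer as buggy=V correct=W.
buggy=0 correct=5

`(lane % 4) + 8*((i/2) % 2)`[20,1]=>0
lane 20=>20/4=5, 20 mod 4=0
i=1  r:5+0=>5  c:2·0+1=>1
row: 0 vs 5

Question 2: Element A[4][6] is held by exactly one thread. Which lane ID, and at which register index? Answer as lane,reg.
19,0

r:4=>grp=4,rB=0  c:6=>tig=3,lo=0
L=4*4+3=19  i=0*2+0=0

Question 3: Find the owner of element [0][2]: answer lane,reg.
r=0⇒gr=0,Rb=0  c=2⇒th=1,odd=0
L=0*4+1=1  i=0*2+0=0

1,0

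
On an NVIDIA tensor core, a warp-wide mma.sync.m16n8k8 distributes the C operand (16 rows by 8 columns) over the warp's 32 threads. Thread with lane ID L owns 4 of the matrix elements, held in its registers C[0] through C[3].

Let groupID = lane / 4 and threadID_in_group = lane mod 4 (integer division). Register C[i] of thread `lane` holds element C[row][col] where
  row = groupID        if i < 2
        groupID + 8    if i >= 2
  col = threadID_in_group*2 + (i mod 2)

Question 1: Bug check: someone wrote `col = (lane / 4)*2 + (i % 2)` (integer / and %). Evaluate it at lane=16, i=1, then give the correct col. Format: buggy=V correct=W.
buggy=9 correct=1

`(lane / 4)*2 + (i % 2)`[16,1]→9
lane 16: G=4 (16/4), T=0 (16%4)
i=1: r=4+0=4, c=0*2+1=1
col: 9 vs 1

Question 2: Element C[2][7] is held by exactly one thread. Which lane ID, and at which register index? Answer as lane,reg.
r=2->g=2,rb=0  c=7->t=3,b0=1
L=2*4+3=11  i=0*2+1=1

11,1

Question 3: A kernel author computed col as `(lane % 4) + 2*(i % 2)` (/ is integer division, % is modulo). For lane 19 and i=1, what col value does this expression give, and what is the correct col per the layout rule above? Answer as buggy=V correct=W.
buggy=5 correct=7

`(lane % 4) + 2*(i % 2)`[19,1]->5
lane 19->19/4=4, 19 mod 4=3
i=1  r:4+0->4  c:2·3+1->7
col: 5 vs 7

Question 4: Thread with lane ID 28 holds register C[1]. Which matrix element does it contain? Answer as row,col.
7,1

lane 28: G=7 (28/4), T=0 (28%4)
i=1: r=7+0=7, c=0*2+1=1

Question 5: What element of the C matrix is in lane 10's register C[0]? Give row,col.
10: gid=2,tid=2
[0] (2+0,2*2+0) = (2,4)

2,4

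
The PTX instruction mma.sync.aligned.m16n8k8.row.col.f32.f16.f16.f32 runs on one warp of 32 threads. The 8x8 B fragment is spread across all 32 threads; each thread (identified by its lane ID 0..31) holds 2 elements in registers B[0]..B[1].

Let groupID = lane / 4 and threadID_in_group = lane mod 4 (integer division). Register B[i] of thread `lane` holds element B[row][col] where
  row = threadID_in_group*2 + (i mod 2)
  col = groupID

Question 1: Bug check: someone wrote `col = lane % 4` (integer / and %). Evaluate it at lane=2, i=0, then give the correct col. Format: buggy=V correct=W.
buggy=2 correct=0

`lane % 4`[2,0]->2
2: gid=0,tid=2
[0] (2*2+0,0) = (4,0)
col: 2 vs 0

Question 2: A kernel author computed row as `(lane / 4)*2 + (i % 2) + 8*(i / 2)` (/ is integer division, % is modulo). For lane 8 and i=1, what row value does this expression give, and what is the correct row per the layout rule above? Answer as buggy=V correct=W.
buggy=5 correct=1

`(lane / 4)*2 + (i % 2) + 8*(i / 2)`[8,1]->5
lane 8: gid=2 (8/4), tid=0 (8%4)
i=1: r=0*2+1=1, c=gid=2
row: 5 vs 1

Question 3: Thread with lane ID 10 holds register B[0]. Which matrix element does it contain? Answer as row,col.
4,2

lane 10: grp=2 (10/4), tig=2 (10%4)
i=0: r=2*2+0=4, c=grp=2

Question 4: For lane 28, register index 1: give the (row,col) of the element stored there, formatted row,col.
lane 28: g=7 (28/4), t=0 (28%4)
i=1: r=0*2+1=1, c=g=7

1,7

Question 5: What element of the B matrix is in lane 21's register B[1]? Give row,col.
3,5

21: grp=5,tig=1
[1] (1*2+1,5) = (3,5)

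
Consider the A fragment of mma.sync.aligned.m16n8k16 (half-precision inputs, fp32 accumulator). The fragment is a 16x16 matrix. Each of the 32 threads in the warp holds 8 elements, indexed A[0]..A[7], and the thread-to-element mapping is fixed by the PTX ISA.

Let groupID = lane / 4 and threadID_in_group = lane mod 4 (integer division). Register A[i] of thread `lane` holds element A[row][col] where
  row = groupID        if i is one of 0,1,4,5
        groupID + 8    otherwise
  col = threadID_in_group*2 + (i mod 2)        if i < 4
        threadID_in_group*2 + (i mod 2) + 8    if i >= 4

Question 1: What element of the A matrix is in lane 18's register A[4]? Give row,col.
lane 18=>18/4=4, 18 mod 4=2
i=4  r:4+0=>4  c:2·2+0+8=>12

4,12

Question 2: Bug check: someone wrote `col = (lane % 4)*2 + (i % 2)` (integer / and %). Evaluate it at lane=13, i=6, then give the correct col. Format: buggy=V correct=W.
buggy=2 correct=10

`(lane % 4)*2 + (i % 2)`[13,6]⇒2
lane 13⇒13/4=3, 13 mod 4=1
i=6  r:3+8⇒11  c:2·1+0+8⇒10
col: 2 vs 10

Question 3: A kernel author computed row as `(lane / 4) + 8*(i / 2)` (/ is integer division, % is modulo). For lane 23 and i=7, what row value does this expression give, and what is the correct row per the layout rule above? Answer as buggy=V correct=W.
buggy=29 correct=13

`(lane / 4) + 8*(i / 2)`[23,7]=>29
23: grp=5,tig=3
[7] (5+8,3*2+1+8) = (13,15)
row: 29 vs 13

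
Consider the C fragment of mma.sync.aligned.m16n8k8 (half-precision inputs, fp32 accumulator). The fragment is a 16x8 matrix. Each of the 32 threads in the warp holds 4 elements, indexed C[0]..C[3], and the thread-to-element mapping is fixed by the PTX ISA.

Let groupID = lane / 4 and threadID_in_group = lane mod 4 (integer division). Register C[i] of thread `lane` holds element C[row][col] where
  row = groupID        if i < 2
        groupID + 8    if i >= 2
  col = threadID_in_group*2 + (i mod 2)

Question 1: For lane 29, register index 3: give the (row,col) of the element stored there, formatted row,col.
15,3

lane 29->29/4=7, 29 mod 4=1
i=3  r:7+8->15  c:2·1+1->3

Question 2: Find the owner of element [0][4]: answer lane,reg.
2,0

r: 0->gid=0,r8=0  c: 4->tid=2,i&1=0
L=0*4+2=2  i=0*2+0=0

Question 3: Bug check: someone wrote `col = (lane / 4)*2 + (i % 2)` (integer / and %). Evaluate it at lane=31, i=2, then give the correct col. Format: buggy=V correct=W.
`(lane / 4)*2 + (i % 2)`[31,2]⇒14
L=31⇒gr=31>>2=7, th=31&3=3
[2]⇒row 7+8=15  col 3·2+0=6
col: 14 vs 6

buggy=14 correct=6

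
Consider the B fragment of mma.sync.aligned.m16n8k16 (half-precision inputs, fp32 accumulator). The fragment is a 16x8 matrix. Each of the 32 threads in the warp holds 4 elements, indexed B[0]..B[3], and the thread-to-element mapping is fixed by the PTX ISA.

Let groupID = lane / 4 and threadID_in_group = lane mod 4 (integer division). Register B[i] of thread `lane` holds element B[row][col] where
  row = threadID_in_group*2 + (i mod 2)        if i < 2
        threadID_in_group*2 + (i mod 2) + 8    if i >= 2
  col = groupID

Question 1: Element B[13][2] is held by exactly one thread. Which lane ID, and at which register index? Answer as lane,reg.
10,3

c=2->g=2  r=13->rb=1,t=2,b0=1
L=2*4+2=10  i=1*2+1=3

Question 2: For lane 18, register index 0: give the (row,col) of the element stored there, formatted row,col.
4,4

lane 18→18/4=4, 18 mod 4=2
i=0  r:2·2+0+0→4  c:4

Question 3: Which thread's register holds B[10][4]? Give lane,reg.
17,2

c=4→G=4  r=10→rhi=1,T=1,p=0
L=4*4+1=17  i=1*2+0=2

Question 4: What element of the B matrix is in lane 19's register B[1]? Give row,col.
lane 19=>19/4=4, 19 mod 4=3
i=1  r:2·3+1+0=>7  c:4

7,4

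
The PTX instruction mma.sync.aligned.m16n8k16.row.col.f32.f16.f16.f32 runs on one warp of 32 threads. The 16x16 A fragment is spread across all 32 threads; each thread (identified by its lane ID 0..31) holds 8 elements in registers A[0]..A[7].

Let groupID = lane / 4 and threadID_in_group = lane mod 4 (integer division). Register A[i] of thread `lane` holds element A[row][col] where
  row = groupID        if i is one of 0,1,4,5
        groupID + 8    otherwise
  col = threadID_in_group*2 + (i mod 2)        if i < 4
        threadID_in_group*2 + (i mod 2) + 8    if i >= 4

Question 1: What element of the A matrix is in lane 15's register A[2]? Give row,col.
lane 15->15/4=3, 15 mod 4=3
i=2  r:3+8->11  c:2·3+0+0->6

11,6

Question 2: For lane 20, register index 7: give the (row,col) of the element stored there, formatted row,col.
13,9

20: G=5,T=0
[7] (5+8,0*2+1+8) = (13,9)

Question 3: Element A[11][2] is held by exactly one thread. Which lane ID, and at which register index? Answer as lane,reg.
13,2

r:11=>grp=3,rB=1  c:2=>cB=0,tig=1,lo=0
L=3*4+1=13  i=0*4+1*2+0=2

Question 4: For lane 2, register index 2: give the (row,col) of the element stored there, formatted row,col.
lane 2⇒2/4=0, 2 mod 4=2
i=2  r:0+8⇒8  c:2·2+0+0⇒4

8,4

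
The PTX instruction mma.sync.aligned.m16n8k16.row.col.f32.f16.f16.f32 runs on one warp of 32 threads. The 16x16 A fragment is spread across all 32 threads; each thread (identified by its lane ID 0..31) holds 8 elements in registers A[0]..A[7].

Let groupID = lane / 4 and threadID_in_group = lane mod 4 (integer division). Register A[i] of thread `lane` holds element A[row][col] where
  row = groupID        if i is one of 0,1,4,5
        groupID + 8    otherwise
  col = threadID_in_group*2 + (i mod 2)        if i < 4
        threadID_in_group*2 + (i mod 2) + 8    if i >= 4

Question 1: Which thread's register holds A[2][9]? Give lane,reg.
r:2=>grp=2,rB=0  c:9=>cB=1,tig=0,lo=1
L=2*4+0=8  i=1*4+0*2+1=5

8,5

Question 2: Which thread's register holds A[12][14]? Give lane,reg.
19,6

r: 12->gid=4,r8=1  c: 14->c8=1,tid=3,i&1=0
L=4*4+3=19  i=1*4+1*2+0=6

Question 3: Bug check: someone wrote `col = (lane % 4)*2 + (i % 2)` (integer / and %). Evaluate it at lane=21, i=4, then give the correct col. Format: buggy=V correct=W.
`(lane % 4)*2 + (i % 2)`[21,4]⇒2
21: gr=5,th=1
[4] (5+0,1*2+0+8) = (5,10)
col: 2 vs 10

buggy=2 correct=10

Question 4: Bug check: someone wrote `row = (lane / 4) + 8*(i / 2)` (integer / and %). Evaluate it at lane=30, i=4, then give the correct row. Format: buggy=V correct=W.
buggy=23 correct=7

`(lane / 4) + 8*(i / 2)`[30,4]⇒23
L=30⇒gr=30>>2=7, th=30&3=2
[4]⇒row 7+0=7  col 2·2+0+8=12
row: 23 vs 7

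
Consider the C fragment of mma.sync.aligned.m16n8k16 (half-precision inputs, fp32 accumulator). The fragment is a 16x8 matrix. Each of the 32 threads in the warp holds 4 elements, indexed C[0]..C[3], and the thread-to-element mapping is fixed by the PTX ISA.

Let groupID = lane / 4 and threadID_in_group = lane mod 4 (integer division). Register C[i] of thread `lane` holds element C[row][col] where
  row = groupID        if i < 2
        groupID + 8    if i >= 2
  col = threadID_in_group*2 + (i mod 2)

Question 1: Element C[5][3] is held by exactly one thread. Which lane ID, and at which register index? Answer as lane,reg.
21,1

r:5=>grp=5,rB=0  c:3=>tig=1,lo=1
L=5*4+1=21  i=0*2+1=1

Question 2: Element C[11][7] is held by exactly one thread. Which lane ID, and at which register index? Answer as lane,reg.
r=11⇒gr=3,Rb=1  c=7⇒th=3,odd=1
L=3*4+3=15  i=1*2+1=3

15,3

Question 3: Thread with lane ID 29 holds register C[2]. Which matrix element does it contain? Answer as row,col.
lane 29: gid=7 (29/4), tid=1 (29%4)
i=2: r=7+8=15, c=1*2+0=2

15,2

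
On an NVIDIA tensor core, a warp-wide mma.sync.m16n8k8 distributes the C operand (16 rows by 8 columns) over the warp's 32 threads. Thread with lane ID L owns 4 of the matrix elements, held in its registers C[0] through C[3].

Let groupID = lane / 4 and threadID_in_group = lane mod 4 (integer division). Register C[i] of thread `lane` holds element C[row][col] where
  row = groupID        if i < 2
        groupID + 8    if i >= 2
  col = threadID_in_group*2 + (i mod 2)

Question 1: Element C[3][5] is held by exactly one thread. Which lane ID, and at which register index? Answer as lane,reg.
14,1

r=3→G=3,rhi=0  c=5→T=2,p=1
L=3*4+2=14  i=0*2+1=1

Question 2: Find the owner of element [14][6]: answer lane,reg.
r=14->g=6,rb=1  c=6->t=3,b0=0
L=6*4+3=27  i=1*2+0=2

27,2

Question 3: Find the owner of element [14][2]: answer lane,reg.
r=14->g=6,rb=1  c=2->t=1,b0=0
L=6*4+1=25  i=1*2+0=2

25,2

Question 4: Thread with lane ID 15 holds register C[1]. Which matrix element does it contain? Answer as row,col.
3,7

lane 15->15/4=3, 15 mod 4=3
i=1  r:3+0->3  c:2·3+1->7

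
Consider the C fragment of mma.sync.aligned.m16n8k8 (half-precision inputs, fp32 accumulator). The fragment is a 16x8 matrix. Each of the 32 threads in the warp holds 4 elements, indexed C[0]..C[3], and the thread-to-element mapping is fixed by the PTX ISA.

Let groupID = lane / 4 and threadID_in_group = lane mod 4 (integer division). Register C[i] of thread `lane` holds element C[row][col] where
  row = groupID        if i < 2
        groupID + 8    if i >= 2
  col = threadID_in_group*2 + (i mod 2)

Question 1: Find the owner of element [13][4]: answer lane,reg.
22,2

r:13=>grp=5,rB=1  c:4=>tig=2,lo=0
L=5*4+2=22  i=1*2+0=2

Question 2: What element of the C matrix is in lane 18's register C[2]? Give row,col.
lane 18=>18/4=4, 18 mod 4=2
i=2  r:4+8=>12  c:2·2+0=>4

12,4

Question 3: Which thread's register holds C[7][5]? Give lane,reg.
30,1

r=7⇒gr=7,Rb=0  c=5⇒th=2,odd=1
L=7*4+2=30  i=0*2+1=1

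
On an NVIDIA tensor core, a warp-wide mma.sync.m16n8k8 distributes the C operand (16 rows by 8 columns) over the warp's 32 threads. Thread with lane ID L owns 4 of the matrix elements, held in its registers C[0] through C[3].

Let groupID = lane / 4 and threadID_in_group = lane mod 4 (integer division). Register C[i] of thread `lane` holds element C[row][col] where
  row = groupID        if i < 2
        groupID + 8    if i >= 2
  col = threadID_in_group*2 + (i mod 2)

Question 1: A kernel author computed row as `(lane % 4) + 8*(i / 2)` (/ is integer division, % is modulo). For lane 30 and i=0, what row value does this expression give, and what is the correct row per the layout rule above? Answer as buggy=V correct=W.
`(lane % 4) + 8*(i / 2)`[30,0]=>2
lane 30: grp=7 (30/4), tig=2 (30%4)
i=0: r=7+0=7, c=2*2+0=4
row: 2 vs 7

buggy=2 correct=7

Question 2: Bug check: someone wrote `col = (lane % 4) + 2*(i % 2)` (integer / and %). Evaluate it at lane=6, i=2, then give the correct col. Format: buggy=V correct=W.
`(lane % 4) + 2*(i % 2)`[6,2]->2
L=6->g=6>>2=1, t=6&3=2
[2]->row 1+8=9  col 2·2+0=4
col: 2 vs 4

buggy=2 correct=4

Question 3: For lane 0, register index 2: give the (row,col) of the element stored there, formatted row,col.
lane 0=>0/4=0, 0 mod 4=0
i=2  r:0+8=>8  c:2·0+0=>0

8,0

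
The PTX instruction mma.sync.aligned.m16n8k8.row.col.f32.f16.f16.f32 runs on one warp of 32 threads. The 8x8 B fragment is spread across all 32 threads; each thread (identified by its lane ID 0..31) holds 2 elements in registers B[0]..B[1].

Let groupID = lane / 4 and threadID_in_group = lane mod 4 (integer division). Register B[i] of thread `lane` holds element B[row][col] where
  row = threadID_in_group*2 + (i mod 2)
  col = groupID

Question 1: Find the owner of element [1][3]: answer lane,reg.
12,1

c:3=>grp=3  r:1=>tig=0,lo=1
L=3*4+0=12  i=1=1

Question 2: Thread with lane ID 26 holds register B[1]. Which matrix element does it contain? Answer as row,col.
lane 26: gid=6 (26/4), tid=2 (26%4)
i=1: r=2*2+1=5, c=gid=6

5,6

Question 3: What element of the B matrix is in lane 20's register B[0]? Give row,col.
0,5

20: g=5,t=0
[0] (0*2+0,5) = (0,5)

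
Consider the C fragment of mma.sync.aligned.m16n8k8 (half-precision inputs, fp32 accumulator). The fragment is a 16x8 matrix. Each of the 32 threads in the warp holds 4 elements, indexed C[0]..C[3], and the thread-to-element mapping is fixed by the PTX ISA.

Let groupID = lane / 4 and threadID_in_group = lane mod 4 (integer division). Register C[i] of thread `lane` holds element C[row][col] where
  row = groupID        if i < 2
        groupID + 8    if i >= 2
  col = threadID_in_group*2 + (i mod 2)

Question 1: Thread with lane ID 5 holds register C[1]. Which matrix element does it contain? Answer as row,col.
lane 5: G=1 (5/4), T=1 (5%4)
i=1: r=1+0=1, c=1*2+1=3

1,3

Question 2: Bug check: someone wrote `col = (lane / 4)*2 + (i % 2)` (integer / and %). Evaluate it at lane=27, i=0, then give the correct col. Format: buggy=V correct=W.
buggy=12 correct=6

`(lane / 4)*2 + (i % 2)`[27,0]=>12
L=27=>grp=27>>2=6, tig=27&3=3
[0]=>row 6+0=6  col 3·2+0=6
col: 12 vs 6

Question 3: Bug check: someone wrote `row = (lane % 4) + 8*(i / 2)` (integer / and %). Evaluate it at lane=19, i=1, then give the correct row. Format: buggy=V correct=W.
buggy=3 correct=4

`(lane % 4) + 8*(i / 2)`[19,1]=>3
19: grp=4,tig=3
[1] (4+0,3*2+1) = (4,7)
row: 3 vs 4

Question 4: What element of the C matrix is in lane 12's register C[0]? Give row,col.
12: gr=3,th=0
[0] (3+0,0*2+0) = (3,0)

3,0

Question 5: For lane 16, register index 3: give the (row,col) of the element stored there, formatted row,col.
16: g=4,t=0
[3] (4+8,0*2+1) = (12,1)

12,1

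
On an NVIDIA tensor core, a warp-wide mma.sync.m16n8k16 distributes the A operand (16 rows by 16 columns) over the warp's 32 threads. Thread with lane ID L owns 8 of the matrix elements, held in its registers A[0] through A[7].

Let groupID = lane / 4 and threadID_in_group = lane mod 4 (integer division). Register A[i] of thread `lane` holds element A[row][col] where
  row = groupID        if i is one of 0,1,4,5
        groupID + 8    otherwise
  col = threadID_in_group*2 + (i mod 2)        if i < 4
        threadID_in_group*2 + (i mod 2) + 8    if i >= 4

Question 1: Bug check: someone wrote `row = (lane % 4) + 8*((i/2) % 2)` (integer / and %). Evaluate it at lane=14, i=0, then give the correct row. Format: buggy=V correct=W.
`(lane % 4) + 8*((i/2) % 2)`[14,0]->2
lane 14->14/4=3, 14 mod 4=2
i=0  r:3+0->3  c:2·2+0+0->4
row: 2 vs 3

buggy=2 correct=3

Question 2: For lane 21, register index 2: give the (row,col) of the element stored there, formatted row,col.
21: g=5,t=1
[2] (5+8,1*2+0+0) = (13,2)

13,2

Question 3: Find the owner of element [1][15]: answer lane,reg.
7,5

r:1=>grp=1,rB=0  c:15=>cB=1,tig=3,lo=1
L=1*4+3=7  i=1*4+0*2+1=5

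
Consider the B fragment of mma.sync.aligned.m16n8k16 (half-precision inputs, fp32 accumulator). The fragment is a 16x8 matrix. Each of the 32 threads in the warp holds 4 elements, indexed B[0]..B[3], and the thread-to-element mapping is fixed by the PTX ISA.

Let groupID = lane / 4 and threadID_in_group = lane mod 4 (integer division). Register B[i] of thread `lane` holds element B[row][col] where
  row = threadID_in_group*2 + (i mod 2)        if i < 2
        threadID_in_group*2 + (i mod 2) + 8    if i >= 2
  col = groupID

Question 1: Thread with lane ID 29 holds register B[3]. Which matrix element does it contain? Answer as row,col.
11,7

lane 29⇒29/4=7, 29 mod 4=1
i=3  r:2·1+1+8⇒11  c:7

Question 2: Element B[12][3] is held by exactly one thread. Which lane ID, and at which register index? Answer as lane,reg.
c=3→G=3  r=12→rhi=1,T=2,p=0
L=3*4+2=14  i=1*2+0=2

14,2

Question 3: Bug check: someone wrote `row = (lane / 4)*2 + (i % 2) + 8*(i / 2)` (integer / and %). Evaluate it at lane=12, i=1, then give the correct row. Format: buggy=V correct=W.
`(lane / 4)*2 + (i % 2) + 8*(i / 2)`[12,1]=>7
L=12=>grp=12>>2=3, tig=12&3=0
[1]=>row 0·2+1+0=1  col grp=3
row: 7 vs 1

buggy=7 correct=1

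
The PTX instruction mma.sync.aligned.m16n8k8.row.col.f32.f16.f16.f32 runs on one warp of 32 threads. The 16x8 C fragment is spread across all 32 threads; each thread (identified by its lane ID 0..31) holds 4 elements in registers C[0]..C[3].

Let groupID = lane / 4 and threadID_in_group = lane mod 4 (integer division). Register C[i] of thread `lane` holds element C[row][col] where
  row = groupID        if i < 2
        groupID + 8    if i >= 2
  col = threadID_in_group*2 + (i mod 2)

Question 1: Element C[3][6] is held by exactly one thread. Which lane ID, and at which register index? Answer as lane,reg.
r: 3->gid=3,r8=0  c: 6->tid=3,i&1=0
L=3*4+3=15  i=0*2+0=0

15,0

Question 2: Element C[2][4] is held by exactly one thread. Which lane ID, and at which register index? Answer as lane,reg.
r: 2->gid=2,r8=0  c: 4->tid=2,i&1=0
L=2*4+2=10  i=0*2+0=0

10,0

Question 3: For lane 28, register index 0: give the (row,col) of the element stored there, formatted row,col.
lane 28→28/4=7, 28 mod 4=0
i=0  r:7+0→7  c:2·0+0→0

7,0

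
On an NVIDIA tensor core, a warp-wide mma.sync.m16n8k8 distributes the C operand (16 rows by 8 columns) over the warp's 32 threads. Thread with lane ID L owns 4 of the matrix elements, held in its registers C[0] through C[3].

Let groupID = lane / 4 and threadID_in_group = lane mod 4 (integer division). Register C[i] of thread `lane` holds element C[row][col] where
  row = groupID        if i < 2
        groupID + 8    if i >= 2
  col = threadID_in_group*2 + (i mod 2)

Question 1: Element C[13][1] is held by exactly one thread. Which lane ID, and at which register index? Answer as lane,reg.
20,3

r: 13->gid=5,r8=1  c: 1->tid=0,i&1=1
L=5*4+0=20  i=1*2+1=3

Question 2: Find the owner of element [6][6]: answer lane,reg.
r=6⇒gr=6,Rb=0  c=6⇒th=3,odd=0
L=6*4+3=27  i=0*2+0=0

27,0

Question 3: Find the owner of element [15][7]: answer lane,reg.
31,3

r:15=>grp=7,rB=1  c:7=>tig=3,lo=1
L=7*4+3=31  i=1*2+1=3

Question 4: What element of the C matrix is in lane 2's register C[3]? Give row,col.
lane 2⇒2/4=0, 2 mod 4=2
i=3  r:0+8⇒8  c:2·2+1⇒5

8,5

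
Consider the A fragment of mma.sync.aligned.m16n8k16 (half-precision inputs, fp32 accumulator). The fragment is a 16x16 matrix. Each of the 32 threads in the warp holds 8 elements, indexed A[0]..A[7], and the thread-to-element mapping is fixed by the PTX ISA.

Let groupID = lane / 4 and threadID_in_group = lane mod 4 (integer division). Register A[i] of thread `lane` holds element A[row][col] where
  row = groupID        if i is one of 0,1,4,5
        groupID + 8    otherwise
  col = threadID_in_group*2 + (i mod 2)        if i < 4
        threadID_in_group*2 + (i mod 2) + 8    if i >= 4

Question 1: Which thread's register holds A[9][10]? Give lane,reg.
5,6

r:9=>grp=1,rB=1  c:10=>cB=1,tig=1,lo=0
L=1*4+1=5  i=1*4+1*2+0=6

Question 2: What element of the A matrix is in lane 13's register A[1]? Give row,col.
3,3

13: g=3,t=1
[1] (3+0,1*2+1+0) = (3,3)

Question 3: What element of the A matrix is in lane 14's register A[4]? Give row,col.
3,12

lane 14->14/4=3, 14 mod 4=2
i=4  r:3+0->3  c:2·2+0+8->12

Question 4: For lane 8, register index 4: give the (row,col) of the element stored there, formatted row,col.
2,8

lane 8⇒8/4=2, 8 mod 4=0
i=4  r:2+0⇒2  c:2·0+0+8⇒8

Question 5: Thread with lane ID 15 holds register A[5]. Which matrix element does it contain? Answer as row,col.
lane 15→15/4=3, 15 mod 4=3
i=5  r:3+0→3  c:2·3+1+8→15

3,15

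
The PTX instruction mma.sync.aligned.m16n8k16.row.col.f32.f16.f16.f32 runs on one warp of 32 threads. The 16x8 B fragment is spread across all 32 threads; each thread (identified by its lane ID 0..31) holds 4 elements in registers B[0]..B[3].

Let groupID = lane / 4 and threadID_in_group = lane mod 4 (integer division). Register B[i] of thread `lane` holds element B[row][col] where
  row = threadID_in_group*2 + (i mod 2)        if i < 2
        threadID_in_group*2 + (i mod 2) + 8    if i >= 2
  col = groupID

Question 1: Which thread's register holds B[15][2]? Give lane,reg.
11,3

c:2=>grp=2  r:15=>rB=1,tig=3,lo=1
L=2*4+3=11  i=1*2+1=3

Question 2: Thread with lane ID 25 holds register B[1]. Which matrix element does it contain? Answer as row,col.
3,6

lane 25->25/4=6, 25 mod 4=1
i=1  r:2·1+1+0->3  c:6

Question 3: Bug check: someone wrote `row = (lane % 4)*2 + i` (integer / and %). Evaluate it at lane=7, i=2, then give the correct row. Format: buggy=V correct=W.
buggy=8 correct=14

`(lane % 4)*2 + i`[7,2]->8
L=7->g=7>>2=1, t=7&3=3
[2]->row 3·2+0+8=14  col g=1
row: 8 vs 14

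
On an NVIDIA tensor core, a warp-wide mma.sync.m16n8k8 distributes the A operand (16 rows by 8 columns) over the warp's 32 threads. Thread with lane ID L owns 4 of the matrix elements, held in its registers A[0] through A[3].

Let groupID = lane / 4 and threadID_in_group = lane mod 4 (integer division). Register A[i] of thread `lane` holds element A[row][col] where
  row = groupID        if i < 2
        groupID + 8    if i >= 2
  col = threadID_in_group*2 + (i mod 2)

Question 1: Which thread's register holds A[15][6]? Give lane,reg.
31,2

r=15⇒gr=7,Rb=1  c=6⇒th=3,odd=0
L=7*4+3=31  i=1*2+0=2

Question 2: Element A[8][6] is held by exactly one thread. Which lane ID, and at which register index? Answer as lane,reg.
3,2

r=8->g=0,rb=1  c=6->t=3,b0=0
L=0*4+3=3  i=1*2+0=2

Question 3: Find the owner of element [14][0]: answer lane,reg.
r=14→G=6,rhi=1  c=0→T=0,p=0
L=6*4+0=24  i=1*2+0=2

24,2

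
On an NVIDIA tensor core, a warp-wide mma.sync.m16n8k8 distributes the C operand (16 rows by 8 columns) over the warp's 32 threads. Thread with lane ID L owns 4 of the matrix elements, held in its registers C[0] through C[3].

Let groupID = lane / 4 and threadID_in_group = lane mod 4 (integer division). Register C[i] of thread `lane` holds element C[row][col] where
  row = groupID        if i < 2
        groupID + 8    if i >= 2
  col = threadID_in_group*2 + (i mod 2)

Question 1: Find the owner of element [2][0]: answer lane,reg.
8,0

r=2⇒gr=2,Rb=0  c=0⇒th=0,odd=0
L=2*4+0=8  i=0*2+0=0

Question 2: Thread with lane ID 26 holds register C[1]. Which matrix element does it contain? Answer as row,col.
lane 26->26/4=6, 26 mod 4=2
i=1  r:6+0->6  c:2·2+1->5

6,5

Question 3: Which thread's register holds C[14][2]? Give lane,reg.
25,2

r=14⇒gr=6,Rb=1  c=2⇒th=1,odd=0
L=6*4+1=25  i=1*2+0=2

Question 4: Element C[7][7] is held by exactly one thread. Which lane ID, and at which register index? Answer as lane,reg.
31,1

r=7→G=7,rhi=0  c=7→T=3,p=1
L=7*4+3=31  i=0*2+1=1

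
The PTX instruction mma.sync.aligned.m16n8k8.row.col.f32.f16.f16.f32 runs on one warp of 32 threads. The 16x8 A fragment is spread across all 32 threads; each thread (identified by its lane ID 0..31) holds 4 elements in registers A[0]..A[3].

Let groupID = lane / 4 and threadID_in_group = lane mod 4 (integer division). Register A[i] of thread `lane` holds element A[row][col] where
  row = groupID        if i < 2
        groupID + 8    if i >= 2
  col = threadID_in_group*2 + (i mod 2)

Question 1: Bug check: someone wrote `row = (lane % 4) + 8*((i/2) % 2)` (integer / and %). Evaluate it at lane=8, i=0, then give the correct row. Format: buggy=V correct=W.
buggy=0 correct=2

`(lane % 4) + 8*((i/2) % 2)`[8,0]→0
8: G=2,T=0
[0] (2+0,0*2+0) = (2,0)
row: 0 vs 2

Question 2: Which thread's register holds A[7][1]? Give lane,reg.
r=7⇒gr=7,Rb=0  c=1⇒th=0,odd=1
L=7*4+0=28  i=0*2+1=1

28,1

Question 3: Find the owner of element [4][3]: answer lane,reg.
17,1

r=4⇒gr=4,Rb=0  c=3⇒th=1,odd=1
L=4*4+1=17  i=0*2+1=1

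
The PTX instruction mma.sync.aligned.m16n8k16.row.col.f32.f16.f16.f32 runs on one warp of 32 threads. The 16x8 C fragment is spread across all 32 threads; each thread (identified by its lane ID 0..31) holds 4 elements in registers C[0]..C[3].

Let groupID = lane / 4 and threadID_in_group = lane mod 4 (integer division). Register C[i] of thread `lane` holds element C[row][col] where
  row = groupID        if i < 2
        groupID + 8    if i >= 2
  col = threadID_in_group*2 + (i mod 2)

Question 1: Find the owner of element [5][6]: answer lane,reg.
23,0

r=5→G=5,rhi=0  c=6→T=3,p=0
L=5*4+3=23  i=0*2+0=0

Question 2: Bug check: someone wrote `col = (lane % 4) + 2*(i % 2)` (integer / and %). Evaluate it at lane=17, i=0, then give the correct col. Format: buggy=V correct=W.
buggy=1 correct=2

`(lane % 4) + 2*(i % 2)`[17,0]⇒1
lane 17⇒17/4=4, 17 mod 4=1
i=0  r:4+0⇒4  c:2·1+0⇒2
col: 1 vs 2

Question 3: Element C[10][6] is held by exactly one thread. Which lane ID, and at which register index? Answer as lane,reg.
r: 10->gid=2,r8=1  c: 6->tid=3,i&1=0
L=2*4+3=11  i=1*2+0=2

11,2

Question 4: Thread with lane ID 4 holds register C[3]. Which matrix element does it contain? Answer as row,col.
9,1

4: grp=1,tig=0
[3] (1+8,0*2+1) = (9,1)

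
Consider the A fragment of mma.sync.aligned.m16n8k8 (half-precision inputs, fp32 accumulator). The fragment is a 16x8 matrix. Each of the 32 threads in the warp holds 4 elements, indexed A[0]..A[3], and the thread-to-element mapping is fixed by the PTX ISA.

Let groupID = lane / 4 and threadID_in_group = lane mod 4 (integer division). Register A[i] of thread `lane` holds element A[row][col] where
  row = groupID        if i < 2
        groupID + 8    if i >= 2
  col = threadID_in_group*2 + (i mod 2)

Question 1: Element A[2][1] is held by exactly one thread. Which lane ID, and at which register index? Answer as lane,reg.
r:2=>grp=2,rB=0  c:1=>tig=0,lo=1
L=2*4+0=8  i=0*2+1=1

8,1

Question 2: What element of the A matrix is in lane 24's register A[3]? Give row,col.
24: grp=6,tig=0
[3] (6+8,0*2+1) = (14,1)

14,1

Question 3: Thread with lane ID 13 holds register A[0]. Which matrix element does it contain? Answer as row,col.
3,2

L=13->gid=13>>2=3, tid=13&3=1
[0]->row 3+0=3  col 1·2+0=2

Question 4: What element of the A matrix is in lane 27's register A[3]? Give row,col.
27: g=6,t=3
[3] (6+8,3*2+1) = (14,7)

14,7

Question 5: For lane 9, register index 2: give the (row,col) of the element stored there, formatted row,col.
lane 9->9/4=2, 9 mod 4=1
i=2  r:2+8->10  c:2·1+0->2

10,2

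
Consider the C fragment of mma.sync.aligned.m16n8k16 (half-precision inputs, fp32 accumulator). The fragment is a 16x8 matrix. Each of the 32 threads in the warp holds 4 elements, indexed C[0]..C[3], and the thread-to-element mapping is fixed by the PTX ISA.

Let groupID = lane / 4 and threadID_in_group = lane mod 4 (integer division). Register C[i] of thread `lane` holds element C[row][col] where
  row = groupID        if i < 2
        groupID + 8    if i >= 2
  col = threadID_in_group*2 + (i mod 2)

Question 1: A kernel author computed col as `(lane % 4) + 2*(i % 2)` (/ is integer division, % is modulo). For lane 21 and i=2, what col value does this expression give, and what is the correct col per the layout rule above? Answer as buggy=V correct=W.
buggy=1 correct=2

`(lane % 4) + 2*(i % 2)`[21,2]->1
L=21->g=21>>2=5, t=21&3=1
[2]->row 5+8=13  col 1·2+0=2
col: 1 vs 2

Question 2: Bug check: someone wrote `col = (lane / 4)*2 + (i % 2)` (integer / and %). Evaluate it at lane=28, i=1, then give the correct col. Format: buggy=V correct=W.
`(lane / 4)*2 + (i % 2)`[28,1]→15
lane 28→28/4=7, 28 mod 4=0
i=1  r:7+0→7  c:2·0+1→1
col: 15 vs 1

buggy=15 correct=1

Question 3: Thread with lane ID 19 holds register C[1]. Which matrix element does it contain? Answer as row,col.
4,7

lane 19=>19/4=4, 19 mod 4=3
i=1  r:4+0=>4  c:2·3+1=>7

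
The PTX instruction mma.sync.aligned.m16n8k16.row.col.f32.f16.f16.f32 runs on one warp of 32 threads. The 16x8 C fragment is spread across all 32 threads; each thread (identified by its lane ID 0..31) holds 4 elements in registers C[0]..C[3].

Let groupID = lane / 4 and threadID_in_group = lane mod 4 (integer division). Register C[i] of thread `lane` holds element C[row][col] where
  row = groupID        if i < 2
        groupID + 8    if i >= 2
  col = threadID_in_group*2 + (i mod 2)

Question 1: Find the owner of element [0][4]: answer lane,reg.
r:0=>grp=0,rB=0  c:4=>tig=2,lo=0
L=0*4+2=2  i=0*2+0=0

2,0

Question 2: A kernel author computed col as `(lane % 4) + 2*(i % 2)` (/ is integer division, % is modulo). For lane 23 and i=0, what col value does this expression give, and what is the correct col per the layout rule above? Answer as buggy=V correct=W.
`(lane % 4) + 2*(i % 2)`[23,0]->3
23: g=5,t=3
[0] (5+0,3*2+0) = (5,6)
col: 3 vs 6

buggy=3 correct=6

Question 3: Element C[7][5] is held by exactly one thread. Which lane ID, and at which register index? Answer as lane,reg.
30,1

r=7⇒gr=7,Rb=0  c=5⇒th=2,odd=1
L=7*4+2=30  i=0*2+1=1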